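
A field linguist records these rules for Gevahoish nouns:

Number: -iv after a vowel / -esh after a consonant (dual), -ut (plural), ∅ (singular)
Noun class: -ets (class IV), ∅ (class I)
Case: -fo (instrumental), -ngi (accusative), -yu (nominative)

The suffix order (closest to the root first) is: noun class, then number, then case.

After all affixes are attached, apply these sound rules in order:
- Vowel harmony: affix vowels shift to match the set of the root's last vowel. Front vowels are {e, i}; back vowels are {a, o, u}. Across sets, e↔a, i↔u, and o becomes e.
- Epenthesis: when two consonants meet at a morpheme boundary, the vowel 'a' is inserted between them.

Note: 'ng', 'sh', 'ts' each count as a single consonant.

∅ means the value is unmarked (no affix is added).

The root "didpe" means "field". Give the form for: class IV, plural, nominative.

Attach noun class class IV -ets → didpeets.
Attach number plural -ut → didpeetsut.
Attach case nominative -yu → didpeetsutyu.
Apply vowel harmony: didpeetsutyu → didpeetsityi.
Apply epenthesis: didpeetsityi → didpeetsitayi.

didpeetsitayi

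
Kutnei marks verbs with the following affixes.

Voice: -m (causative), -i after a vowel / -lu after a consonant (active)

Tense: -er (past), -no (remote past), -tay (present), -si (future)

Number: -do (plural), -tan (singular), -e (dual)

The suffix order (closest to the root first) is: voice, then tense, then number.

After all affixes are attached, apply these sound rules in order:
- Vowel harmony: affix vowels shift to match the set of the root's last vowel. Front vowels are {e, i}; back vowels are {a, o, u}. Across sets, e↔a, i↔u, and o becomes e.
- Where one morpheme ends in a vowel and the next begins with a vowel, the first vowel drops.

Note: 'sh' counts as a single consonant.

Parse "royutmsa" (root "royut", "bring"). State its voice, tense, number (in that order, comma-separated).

causative, future, dual

Segment: royut-m-si-e.
voice: -m → causative.
tense: -si → future.
number: -e → dual.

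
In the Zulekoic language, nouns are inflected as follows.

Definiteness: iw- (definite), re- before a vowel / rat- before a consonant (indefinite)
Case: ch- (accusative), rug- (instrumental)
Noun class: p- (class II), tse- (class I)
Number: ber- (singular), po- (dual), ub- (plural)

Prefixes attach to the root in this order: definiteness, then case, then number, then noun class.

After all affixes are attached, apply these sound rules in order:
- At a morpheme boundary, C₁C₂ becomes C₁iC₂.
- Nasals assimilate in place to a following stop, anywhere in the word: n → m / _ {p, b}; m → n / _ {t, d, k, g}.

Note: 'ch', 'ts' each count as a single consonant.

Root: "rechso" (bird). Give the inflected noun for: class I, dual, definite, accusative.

tsepochiwirechso

Attach definiteness definite iw- → iwrechso.
Attach case accusative ch- → chiwrechso.
Attach number dual po- → pochiwrechso.
Attach noun class class I tse- → tsepochiwrechso.
Apply epenthesis: tsepochiwrechso → tsepochiwirechso.
Nasal assimilation: no change.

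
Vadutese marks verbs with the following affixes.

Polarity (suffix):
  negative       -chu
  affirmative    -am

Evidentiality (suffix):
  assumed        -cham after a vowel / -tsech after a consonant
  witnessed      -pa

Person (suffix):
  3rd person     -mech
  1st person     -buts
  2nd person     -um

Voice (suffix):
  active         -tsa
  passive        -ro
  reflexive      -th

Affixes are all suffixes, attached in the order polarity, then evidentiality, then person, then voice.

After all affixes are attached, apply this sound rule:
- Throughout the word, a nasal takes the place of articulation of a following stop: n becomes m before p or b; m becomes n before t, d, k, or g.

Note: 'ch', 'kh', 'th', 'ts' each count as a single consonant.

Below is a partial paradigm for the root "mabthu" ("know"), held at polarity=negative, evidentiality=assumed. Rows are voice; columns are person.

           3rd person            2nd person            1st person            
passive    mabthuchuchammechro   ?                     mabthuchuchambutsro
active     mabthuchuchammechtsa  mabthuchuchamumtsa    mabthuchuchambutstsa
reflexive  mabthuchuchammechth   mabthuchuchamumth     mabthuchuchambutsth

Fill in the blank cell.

mabthuchuchamumro

Attach polarity negative -chu → mabthuchu.
Attach evidentiality assumed -cham (after vowel 'u') → mabthuchucham.
Attach person 2nd person -um → mabthuchuchamum.
Attach voice passive -ro → mabthuchuchamumro.
Nasal assimilation: no change.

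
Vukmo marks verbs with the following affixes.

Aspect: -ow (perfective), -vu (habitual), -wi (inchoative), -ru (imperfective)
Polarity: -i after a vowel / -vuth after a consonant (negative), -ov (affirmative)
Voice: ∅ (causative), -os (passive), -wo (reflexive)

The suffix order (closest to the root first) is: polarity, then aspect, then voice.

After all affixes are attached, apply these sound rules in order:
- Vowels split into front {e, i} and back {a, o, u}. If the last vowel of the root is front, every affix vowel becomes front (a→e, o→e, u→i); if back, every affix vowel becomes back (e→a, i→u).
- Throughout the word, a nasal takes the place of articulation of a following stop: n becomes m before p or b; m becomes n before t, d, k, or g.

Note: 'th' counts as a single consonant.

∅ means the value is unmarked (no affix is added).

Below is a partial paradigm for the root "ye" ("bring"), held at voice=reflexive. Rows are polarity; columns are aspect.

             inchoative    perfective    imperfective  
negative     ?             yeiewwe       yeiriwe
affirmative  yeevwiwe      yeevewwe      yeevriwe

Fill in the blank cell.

yeiwiwe

Attach polarity negative -i (after vowel 'e') → yei.
Attach aspect inchoative -wi → yeiwi.
Attach voice reflexive -wo → yeiwiwo.
Apply vowel harmony: yeiwiwo → yeiwiwe.
Nasal assimilation: no change.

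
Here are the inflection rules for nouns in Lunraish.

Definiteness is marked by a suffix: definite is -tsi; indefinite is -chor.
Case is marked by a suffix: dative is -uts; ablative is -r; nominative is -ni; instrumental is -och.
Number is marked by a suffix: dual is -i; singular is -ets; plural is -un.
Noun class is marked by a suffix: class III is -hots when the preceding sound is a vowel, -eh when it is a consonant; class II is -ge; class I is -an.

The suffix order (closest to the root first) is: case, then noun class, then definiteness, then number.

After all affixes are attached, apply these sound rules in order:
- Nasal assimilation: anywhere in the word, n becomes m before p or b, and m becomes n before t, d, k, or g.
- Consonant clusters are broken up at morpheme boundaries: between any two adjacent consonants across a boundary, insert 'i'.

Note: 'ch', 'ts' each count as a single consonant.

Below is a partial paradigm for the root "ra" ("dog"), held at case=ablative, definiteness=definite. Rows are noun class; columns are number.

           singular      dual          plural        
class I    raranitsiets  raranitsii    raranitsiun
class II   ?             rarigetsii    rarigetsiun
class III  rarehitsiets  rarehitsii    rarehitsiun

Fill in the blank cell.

rarigetsiets

Attach case ablative -r → rar.
Attach noun class class II -ge → rarge.
Attach definiteness definite -tsi → rargetsi.
Attach number singular -ets → rargetsiets.
Nasal assimilation: no change.
Apply epenthesis: rargetsiets → rarigetsiets.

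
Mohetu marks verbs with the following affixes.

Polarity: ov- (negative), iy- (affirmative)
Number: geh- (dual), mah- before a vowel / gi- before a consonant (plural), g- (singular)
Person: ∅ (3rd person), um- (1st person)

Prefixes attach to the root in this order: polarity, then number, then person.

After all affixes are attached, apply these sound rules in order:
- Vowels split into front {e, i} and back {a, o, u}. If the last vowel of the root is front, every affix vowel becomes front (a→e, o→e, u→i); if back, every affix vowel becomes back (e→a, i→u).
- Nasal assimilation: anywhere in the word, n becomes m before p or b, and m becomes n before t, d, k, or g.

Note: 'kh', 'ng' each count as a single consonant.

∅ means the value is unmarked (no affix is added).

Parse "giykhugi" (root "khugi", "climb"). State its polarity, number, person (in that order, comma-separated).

Segment: g-iy-khugi.
polarity: iy- → affirmative.
number: g- → singular.
person: ∅ → 3rd person.

affirmative, singular, 3rd person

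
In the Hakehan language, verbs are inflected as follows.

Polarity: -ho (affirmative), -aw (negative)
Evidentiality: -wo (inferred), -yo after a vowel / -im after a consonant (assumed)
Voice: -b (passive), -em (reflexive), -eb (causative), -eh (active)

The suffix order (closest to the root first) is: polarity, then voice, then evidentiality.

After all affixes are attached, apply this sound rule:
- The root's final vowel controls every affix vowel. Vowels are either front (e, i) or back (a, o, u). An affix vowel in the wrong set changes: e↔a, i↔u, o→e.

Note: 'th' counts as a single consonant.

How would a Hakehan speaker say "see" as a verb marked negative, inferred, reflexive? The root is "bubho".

bubhoawamwo

Attach polarity negative -aw → bubhoaw.
Attach voice reflexive -em → bubhoawem.
Attach evidentiality inferred -wo → bubhoawemwo.
Apply vowel harmony: bubhoawemwo → bubhoawamwo.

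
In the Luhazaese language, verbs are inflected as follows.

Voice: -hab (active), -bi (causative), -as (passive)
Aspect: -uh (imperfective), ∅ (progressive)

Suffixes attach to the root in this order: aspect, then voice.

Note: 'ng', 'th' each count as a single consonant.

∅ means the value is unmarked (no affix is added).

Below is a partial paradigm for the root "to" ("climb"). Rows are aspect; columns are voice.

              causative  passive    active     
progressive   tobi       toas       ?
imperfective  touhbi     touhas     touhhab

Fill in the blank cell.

tohab

aspect = progressive: zero marking, form stays to.
Attach voice active -hab → tohab.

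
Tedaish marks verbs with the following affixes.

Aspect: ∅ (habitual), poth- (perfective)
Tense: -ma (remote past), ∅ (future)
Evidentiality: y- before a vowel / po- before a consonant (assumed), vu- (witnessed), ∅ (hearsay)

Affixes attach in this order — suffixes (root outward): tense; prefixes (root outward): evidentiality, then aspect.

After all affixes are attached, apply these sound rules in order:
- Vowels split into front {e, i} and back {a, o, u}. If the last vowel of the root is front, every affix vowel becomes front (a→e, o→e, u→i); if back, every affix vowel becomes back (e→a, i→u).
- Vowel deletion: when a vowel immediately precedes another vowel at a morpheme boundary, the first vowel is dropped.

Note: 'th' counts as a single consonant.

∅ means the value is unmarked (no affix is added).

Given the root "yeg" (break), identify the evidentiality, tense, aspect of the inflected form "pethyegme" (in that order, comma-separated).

hearsay, remote past, perfective

Segment: poth-yeg-ma.
evidentiality: ∅ → hearsay.
tense: -ma → remote past.
aspect: poth- → perfective.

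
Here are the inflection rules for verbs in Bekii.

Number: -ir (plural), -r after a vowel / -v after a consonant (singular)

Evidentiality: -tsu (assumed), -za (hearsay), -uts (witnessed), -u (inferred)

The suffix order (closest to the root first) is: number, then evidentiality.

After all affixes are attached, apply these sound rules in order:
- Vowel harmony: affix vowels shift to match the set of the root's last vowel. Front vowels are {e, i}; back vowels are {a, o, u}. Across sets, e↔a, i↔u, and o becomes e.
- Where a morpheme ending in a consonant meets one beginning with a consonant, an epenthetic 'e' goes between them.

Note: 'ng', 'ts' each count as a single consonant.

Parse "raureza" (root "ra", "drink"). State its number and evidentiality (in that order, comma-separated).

Segment: ra-ir-za.
number: -ir → plural.
evidentiality: -za → hearsay.

plural, hearsay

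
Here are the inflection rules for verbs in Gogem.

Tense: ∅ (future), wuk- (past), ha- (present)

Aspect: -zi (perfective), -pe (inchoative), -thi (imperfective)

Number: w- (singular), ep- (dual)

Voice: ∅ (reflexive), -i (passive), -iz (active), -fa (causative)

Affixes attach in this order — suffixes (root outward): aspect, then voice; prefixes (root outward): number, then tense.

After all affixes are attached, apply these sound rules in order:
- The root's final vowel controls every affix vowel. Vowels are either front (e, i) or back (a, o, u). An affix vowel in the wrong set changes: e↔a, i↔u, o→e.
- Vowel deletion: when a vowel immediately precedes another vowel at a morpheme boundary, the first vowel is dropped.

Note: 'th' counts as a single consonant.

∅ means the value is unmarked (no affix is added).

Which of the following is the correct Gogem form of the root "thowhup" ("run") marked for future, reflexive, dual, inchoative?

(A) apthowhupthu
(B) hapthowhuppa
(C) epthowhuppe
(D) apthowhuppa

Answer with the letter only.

D

Attach number dual ep- → epthowhup.
tense = future: zero marking, form stays epthowhup.
Attach aspect inchoative -pe → epthowhuppe.
voice = reflexive: zero marking, form stays epthowhuppe.
Apply vowel harmony: epthowhuppe → apthowhuppa.
Vowel deletion: no change.
So the correct form is apthowhuppa, option (D).
(B) hapthowhuppa is wrong: it uses present instead of future for tense.
(C) epthowhuppe is wrong: it fails to apply the sound rule(s).
(A) apthowhupthu is wrong: it uses imperfective instead of inchoative for aspect.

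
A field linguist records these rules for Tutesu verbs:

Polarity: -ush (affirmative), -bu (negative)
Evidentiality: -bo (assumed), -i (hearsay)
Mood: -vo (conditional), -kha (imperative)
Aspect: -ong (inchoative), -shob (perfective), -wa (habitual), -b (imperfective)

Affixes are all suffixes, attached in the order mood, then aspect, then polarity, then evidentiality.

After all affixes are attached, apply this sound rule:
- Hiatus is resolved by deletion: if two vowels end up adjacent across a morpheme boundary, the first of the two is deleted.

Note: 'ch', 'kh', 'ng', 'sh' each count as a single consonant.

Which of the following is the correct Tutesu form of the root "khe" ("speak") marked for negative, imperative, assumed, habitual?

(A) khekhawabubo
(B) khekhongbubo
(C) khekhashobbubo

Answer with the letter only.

A

Attach mood imperative -kha → khekha.
Attach aspect habitual -wa → khekhawa.
Attach polarity negative -bu → khekhawabu.
Attach evidentiality assumed -bo → khekhawabubo.
Vowel deletion: no change.
So the correct form is khekhawabubo, option (A).
(C) khekhashobbubo is wrong: it uses perfective instead of habitual for aspect.
(B) khekhongbubo is wrong: it uses inchoative instead of habitual for aspect.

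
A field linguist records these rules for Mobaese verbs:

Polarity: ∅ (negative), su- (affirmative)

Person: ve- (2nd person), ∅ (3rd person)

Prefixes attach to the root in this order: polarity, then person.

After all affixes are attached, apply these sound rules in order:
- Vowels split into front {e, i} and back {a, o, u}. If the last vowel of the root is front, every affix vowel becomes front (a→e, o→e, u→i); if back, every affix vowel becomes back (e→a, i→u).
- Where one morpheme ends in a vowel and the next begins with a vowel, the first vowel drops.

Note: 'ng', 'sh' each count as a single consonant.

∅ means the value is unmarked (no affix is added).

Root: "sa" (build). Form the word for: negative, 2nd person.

vasa

polarity = negative: zero marking, form stays sa.
Attach person 2nd person ve- → vesa.
Apply vowel harmony: vesa → vasa.
Vowel deletion: no change.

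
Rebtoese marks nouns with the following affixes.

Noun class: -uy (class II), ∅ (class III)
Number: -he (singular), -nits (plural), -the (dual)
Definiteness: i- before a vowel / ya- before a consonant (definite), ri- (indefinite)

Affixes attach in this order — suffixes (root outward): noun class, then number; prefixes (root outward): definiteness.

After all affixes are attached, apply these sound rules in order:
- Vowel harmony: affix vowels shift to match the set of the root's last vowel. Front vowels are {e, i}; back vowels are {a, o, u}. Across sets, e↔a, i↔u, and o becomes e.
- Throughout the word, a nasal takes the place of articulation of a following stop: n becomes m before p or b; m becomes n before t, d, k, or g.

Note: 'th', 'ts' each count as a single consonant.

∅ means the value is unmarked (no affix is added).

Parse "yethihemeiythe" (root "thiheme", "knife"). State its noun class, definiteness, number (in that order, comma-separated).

class II, definite, dual

Segment: ya-thiheme-uy-the.
noun class: -uy → class II.
definiteness: i/ya- → definite.
number: -the → dual.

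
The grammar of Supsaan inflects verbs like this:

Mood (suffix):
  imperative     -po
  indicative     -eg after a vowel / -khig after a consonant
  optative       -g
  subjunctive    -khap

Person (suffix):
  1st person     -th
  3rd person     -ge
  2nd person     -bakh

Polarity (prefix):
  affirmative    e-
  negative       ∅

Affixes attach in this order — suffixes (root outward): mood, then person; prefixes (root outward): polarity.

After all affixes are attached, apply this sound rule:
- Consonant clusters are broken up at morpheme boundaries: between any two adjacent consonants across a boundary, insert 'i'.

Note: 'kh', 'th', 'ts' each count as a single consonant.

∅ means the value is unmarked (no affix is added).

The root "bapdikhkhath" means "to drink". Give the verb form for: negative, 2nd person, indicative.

bapdikhkhathikhigibakh

polarity = negative: zero marking, form stays bapdikhkhath.
Attach mood indicative -khig (after consonant 'th') → bapdikhkhathkhig.
Attach person 2nd person -bakh → bapdikhkhathkhigbakh.
Apply epenthesis: bapdikhkhathkhigbakh → bapdikhkhathikhigibakh.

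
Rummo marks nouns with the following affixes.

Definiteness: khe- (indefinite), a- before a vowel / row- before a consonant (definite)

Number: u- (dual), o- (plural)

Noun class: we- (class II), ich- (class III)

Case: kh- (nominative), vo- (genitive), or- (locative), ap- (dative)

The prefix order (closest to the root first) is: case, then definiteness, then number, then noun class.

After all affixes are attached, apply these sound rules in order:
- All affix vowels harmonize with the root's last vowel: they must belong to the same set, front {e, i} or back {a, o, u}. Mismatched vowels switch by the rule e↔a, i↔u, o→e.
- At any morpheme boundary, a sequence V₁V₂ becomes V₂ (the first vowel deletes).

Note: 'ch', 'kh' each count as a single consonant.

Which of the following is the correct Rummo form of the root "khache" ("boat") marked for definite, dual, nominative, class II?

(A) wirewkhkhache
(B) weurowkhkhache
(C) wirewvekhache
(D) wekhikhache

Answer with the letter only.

A

Attach case nominative kh- → khkhache.
Attach definiteness definite row- (before consonant 'kh') → rowkhkhache.
Attach number dual u- → urowkhkhache.
Attach noun class class II we- → weurowkhkhache.
Apply vowel harmony: weurowkhkhache → weirewkhkhache.
Apply vowel deletion: weirewkhkhache → wirewkhkhache.
So the correct form is wirewkhkhache, option (A).
(C) wirewvekhache is wrong: it uses genitive instead of nominative for case.
(B) weurowkhkhache is wrong: it fails to apply the sound rule(s).
(D) wekhikhache is wrong: it has the affixes in the wrong order.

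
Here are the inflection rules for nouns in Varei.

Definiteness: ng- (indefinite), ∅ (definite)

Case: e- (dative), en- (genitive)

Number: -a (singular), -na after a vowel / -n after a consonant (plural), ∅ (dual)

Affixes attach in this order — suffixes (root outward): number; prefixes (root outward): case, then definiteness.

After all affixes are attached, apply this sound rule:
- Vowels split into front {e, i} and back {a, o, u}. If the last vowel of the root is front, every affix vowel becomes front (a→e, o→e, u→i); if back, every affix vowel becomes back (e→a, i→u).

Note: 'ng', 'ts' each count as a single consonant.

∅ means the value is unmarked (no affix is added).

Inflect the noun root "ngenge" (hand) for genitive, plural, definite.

enngengene

Attach number plural -na (after vowel 'e') → ngengena.
Attach case genitive en- → enngengena.
definiteness = definite: zero marking, form stays enngengena.
Apply vowel harmony: enngengena → enngengene.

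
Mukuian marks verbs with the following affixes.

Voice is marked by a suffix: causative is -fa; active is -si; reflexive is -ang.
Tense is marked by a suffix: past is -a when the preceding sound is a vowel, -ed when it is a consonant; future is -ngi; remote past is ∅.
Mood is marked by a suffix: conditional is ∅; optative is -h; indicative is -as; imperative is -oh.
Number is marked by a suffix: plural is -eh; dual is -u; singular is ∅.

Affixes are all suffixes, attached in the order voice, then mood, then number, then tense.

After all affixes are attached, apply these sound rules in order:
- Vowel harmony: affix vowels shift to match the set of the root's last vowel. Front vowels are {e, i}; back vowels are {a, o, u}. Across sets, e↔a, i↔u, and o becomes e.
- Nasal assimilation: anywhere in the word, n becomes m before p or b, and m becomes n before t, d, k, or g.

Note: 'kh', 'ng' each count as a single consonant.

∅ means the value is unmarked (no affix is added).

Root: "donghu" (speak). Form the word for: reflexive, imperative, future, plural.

Attach voice reflexive -ang → donghuang.
Attach mood imperative -oh → donghuangoh.
Attach number plural -eh → donghuangoheh.
Attach tense future -ngi → donghuangohehngi.
Apply vowel harmony: donghuangohehngi → donghuangohahngu.
Nasal assimilation: no change.

donghuangohahngu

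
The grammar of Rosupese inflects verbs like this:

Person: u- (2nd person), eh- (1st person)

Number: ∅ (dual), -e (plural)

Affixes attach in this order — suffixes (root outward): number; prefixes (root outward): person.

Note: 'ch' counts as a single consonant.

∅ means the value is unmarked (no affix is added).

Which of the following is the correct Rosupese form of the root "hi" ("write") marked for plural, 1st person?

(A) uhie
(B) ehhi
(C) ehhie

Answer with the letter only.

Attach number plural -e → hie.
Attach person 1st person eh- → ehhie.
So the correct form is ehhie, option (C).
(B) ehhi is wrong: it uses dual instead of plural for number.
(A) uhie is wrong: it uses 2nd person instead of 1st person for person.

C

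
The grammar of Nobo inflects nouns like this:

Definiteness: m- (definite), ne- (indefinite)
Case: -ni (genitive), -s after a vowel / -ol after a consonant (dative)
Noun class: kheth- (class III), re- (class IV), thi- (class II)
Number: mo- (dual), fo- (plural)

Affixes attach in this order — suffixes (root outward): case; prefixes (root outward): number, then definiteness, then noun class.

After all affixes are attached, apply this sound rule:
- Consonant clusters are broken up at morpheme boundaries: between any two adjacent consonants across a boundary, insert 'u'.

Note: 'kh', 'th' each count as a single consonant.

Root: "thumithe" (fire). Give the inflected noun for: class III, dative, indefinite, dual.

Attach number dual mo- → mothumithe.
Attach definiteness indefinite ne- → nemothumithe.
Attach case dative -s (after vowel 'e') → nemothumithes.
Attach noun class class III kheth- → khethnemothumithes.
Apply epenthesis: khethnemothumithes → khethunemothumithes.

khethunemothumithes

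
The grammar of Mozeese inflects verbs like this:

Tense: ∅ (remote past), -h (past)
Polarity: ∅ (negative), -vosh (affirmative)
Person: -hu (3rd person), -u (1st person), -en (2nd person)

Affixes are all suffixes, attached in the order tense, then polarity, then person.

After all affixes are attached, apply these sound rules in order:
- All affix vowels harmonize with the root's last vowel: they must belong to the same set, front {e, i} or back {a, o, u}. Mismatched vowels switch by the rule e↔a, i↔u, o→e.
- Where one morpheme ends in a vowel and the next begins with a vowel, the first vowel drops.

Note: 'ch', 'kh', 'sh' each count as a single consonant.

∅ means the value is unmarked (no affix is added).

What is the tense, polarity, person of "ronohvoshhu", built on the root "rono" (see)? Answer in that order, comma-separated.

past, affirmative, 3rd person

Segment: rono-h-vosh-hu.
tense: -h → past.
polarity: -vosh → affirmative.
person: -hu → 3rd person.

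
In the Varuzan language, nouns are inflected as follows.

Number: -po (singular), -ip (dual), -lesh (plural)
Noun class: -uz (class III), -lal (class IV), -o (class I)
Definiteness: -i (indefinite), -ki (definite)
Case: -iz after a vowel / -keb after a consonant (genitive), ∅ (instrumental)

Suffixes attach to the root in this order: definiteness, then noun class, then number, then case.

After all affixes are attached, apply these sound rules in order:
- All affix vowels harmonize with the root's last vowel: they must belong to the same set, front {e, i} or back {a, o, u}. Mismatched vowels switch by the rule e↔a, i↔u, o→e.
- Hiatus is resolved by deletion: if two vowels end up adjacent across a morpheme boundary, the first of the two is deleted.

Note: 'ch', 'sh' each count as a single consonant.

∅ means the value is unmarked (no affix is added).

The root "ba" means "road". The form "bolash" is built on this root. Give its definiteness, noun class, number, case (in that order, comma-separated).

Segment: ba-i-o-lesh.
definiteness: -i → indefinite.
noun class: -o → class I.
number: -lesh → plural.
case: ∅ → instrumental.

indefinite, class I, plural, instrumental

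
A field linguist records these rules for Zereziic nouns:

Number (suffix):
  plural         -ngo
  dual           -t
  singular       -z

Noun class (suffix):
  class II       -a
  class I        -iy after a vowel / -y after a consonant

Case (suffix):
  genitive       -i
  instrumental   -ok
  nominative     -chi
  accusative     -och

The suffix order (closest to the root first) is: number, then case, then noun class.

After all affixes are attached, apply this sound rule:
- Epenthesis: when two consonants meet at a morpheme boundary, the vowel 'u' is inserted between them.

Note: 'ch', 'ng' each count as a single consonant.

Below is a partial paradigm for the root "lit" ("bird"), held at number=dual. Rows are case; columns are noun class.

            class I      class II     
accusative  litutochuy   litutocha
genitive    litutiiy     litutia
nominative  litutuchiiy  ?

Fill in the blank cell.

litutuchia

Attach number dual -t → litt.
Attach case nominative -chi → littchi.
Attach noun class class II -a → littchia.
Apply epenthesis: littchia → litutuchia.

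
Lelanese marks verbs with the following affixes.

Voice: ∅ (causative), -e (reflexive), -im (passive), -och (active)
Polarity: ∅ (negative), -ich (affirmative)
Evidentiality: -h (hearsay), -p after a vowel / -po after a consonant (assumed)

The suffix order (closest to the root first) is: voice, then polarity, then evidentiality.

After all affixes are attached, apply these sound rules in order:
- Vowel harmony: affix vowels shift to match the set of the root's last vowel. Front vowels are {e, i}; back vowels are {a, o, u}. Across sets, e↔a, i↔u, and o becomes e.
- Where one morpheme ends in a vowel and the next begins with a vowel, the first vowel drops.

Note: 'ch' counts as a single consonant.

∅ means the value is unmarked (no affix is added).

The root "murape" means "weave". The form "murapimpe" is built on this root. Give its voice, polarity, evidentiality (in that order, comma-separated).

passive, negative, assumed

Segment: murape-im-po.
voice: -im → passive.
polarity: ∅ → negative.
evidentiality: -p/po → assumed.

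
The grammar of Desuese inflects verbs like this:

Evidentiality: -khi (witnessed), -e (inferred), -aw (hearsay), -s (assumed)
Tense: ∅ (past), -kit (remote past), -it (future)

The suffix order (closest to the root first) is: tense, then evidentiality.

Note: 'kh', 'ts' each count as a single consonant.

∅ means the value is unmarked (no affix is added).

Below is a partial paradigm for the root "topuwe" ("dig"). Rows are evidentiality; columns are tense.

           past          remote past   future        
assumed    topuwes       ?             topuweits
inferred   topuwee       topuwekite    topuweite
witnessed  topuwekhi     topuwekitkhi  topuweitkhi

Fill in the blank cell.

Attach tense remote past -kit → topuwekit.
Attach evidentiality assumed -s → topuwekits.

topuwekits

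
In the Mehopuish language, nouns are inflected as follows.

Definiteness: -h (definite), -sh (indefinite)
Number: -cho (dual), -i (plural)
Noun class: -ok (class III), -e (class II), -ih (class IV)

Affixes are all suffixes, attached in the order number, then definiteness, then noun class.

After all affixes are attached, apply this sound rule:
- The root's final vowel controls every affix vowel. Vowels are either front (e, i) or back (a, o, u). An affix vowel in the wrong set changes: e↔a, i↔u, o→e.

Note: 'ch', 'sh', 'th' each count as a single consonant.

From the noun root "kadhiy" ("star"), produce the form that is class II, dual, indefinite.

Attach number dual -cho → kadhiycho.
Attach definiteness indefinite -sh → kadhiychosh.
Attach noun class class II -e → kadhiychoshe.
Apply vowel harmony: kadhiychoshe → kadhiycheshe.

kadhiycheshe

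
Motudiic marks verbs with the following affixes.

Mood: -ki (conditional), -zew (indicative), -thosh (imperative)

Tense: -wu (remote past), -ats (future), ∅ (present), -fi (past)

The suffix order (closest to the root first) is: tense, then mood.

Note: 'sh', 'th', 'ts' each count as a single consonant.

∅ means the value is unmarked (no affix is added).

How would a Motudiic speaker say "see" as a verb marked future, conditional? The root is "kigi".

Attach tense future -ats → kigiats.
Attach mood conditional -ki → kigiatski.

kigiatski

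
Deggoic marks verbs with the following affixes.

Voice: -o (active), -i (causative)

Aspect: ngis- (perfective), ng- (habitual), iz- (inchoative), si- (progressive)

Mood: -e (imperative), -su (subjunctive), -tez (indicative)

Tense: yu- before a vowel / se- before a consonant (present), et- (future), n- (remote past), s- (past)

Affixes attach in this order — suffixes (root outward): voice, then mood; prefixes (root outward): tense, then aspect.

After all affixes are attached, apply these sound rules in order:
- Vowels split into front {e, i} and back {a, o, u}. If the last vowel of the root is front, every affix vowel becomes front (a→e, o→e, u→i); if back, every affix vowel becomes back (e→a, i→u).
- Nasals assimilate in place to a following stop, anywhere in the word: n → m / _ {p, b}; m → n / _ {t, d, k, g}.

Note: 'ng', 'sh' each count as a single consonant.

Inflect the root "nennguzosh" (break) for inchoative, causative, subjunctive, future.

Attach tense future et- → etnennguzosh.
Attach voice causative -i → etnennguzoshi.
Attach mood subjunctive -su → etnennguzoshisu.
Attach aspect inchoative iz- → izetnennguzoshisu.
Apply vowel harmony: izetnennguzoshisu → uzatnennguzoshusu.
Nasal assimilation: no change.

uzatnennguzoshusu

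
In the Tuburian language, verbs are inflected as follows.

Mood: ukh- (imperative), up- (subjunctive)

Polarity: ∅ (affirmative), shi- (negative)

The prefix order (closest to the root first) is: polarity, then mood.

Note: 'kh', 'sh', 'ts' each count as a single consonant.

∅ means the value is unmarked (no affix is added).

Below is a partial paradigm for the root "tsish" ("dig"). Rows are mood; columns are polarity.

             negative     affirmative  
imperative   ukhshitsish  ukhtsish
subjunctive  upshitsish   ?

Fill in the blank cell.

polarity = affirmative: zero marking, form stays tsish.
Attach mood subjunctive up- → uptsish.

uptsish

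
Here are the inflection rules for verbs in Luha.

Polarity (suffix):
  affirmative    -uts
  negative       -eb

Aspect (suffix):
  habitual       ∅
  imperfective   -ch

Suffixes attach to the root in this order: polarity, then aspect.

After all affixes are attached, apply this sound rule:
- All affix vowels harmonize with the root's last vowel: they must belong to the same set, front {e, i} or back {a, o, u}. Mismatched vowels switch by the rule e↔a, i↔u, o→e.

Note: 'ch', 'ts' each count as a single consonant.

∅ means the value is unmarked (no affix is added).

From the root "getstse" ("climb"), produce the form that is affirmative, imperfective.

Attach polarity affirmative -uts → getstseuts.
Attach aspect imperfective -ch → getstseutsch.
Apply vowel harmony: getstseutsch → getstseitsch.

getstseitsch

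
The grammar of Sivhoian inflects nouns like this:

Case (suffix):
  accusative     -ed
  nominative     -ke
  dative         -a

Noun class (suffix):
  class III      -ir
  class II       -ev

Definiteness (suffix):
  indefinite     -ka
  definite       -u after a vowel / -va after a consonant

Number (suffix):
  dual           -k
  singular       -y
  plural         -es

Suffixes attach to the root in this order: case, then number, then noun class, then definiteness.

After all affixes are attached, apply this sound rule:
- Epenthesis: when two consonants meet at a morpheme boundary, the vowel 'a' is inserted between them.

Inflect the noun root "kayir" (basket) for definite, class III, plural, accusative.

Attach case accusative -ed → kayired.
Attach number plural -es → kayiredes.
Attach noun class class III -ir → kayiredesir.
Attach definiteness definite -va (after consonant 'r') → kayiredesirva.
Apply epenthesis: kayiredesirva → kayiredesirava.

kayiredesirava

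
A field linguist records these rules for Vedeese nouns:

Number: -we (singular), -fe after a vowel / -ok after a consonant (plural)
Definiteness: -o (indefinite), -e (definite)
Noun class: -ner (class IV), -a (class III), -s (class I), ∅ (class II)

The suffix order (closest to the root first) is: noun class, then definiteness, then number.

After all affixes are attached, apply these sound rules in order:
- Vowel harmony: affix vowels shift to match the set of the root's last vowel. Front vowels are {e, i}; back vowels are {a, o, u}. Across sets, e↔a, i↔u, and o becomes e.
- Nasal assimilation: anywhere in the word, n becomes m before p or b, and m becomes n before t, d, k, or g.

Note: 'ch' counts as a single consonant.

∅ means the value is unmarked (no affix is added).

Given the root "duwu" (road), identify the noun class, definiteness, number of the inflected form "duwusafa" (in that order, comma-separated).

Segment: duwu-s-e-fe.
noun class: -s → class I.
definiteness: -e → definite.
number: -fe/ok → plural.

class I, definite, plural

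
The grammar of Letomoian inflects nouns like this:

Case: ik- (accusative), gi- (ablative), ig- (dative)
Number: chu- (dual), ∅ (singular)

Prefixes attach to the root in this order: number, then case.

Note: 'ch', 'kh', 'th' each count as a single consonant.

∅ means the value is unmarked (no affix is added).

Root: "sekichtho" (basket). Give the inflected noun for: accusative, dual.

ikchusekichtho

Attach number dual chu- → chusekichtho.
Attach case accusative ik- → ikchusekichtho.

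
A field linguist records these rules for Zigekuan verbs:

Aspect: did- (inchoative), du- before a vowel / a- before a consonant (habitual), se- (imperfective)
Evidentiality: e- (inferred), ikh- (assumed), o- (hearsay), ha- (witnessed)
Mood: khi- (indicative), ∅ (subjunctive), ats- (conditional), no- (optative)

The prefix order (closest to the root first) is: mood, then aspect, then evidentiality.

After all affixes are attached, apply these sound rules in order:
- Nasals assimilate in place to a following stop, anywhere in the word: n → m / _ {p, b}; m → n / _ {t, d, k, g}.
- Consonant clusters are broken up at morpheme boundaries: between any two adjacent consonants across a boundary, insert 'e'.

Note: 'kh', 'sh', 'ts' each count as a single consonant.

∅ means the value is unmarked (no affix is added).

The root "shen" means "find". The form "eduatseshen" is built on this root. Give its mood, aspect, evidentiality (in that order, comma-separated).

Segment: e-du-ats-shen.
mood: ats- → conditional.
aspect: du/a- → habitual.
evidentiality: e- → inferred.

conditional, habitual, inferred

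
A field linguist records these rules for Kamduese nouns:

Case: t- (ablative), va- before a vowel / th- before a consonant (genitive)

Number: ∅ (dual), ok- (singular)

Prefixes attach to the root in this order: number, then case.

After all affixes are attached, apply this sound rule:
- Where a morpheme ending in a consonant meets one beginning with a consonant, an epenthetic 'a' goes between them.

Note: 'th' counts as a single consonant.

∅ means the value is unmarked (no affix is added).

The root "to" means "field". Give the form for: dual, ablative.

tato

number = dual: zero marking, form stays to.
Attach case ablative t- → tto.
Apply epenthesis: tto → tato.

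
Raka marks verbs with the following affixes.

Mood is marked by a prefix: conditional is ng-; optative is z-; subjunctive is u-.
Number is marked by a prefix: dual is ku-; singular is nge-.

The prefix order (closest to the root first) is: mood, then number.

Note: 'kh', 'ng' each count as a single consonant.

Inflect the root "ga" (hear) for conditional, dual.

Attach mood conditional ng- → ngga.
Attach number dual ku- → kungga.

kungga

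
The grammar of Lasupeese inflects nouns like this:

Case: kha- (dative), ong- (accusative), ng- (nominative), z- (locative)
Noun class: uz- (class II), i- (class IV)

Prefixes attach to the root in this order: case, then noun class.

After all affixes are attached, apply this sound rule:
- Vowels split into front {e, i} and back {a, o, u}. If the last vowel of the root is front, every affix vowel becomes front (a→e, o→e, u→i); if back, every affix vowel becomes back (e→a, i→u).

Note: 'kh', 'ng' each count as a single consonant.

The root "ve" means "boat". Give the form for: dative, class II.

izkheve

Attach case dative kha- → khave.
Attach noun class class II uz- → uzkhave.
Apply vowel harmony: uzkhave → izkheve.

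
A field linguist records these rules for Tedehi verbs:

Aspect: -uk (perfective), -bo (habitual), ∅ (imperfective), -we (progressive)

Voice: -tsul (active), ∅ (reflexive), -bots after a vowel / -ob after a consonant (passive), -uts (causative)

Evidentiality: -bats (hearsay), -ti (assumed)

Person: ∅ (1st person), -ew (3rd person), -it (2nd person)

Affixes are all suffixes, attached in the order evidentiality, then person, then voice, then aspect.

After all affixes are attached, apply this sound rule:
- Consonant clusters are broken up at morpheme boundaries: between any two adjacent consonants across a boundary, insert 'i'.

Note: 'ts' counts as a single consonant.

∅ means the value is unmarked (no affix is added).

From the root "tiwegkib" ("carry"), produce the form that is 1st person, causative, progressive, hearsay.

tiwegkibibatsutsiwe

Attach evidentiality hearsay -bats → tiwegkibbats.
person = 1st person: zero marking, form stays tiwegkibbats.
Attach voice causative -uts → tiwegkibbatsuts.
Attach aspect progressive -we → tiwegkibbatsutswe.
Apply epenthesis: tiwegkibbatsutswe → tiwegkibibatsutsiwe.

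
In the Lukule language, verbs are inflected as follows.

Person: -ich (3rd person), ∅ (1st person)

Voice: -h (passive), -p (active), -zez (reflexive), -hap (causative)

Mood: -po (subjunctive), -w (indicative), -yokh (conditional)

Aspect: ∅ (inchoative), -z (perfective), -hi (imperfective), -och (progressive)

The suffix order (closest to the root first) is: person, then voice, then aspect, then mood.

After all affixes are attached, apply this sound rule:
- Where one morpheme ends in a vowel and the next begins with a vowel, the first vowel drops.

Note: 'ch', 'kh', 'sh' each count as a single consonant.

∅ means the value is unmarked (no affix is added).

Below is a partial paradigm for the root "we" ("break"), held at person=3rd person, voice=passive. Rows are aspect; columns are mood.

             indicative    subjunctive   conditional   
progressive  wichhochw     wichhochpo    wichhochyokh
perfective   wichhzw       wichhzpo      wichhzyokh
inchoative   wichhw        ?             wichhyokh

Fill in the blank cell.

Attach person 3rd person -ich → weich.
Attach voice passive -h → weichh.
aspect = inchoative: zero marking, form stays weichh.
Attach mood subjunctive -po → weichhpo.
Apply vowel deletion: weichhpo → wichhpo.

wichhpo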